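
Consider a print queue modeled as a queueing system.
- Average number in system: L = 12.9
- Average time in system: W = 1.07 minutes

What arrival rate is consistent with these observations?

Little's Law: L = λW, so λ = L/W
λ = 12.9/1.07 = 12.0561 jobs/minute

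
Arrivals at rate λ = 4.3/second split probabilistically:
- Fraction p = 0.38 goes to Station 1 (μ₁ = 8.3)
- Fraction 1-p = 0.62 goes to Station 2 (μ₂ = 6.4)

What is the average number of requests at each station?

Effective rates: λ₁ = 4.3×0.38 = 1.634, λ₂ = 4.3×0.62 = 2.666
Station 1: ρ₁ = 1.634/8.3 = 0.19687, L₁ = ρ₁/(1-ρ₁) = 0.19687/(1-0.19687) = 0.2451
Station 2: ρ₂ = 2.666/6.4 = 0.41656, L₂ = ρ₂/(1-ρ₂) = 0.41656/(1-0.41656) = 0.7140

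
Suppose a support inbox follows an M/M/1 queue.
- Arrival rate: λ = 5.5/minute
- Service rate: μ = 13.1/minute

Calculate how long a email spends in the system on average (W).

First, compute utilization: ρ = λ/μ = 5.5/13.1 = 0.4198
For M/M/1: W = 1/(μ-λ)
W = 1/(13.1-5.5) = 1/7.60
W = 0.1316 minutes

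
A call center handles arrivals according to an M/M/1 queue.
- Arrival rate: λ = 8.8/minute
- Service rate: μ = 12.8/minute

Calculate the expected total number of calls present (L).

ρ = λ/μ = 8.8/12.8 = 0.6875
For M/M/1: L = λ/(μ-λ)
L = 8.8/(12.8-8.8) = 8.8/4.00
L = 2.2000 calls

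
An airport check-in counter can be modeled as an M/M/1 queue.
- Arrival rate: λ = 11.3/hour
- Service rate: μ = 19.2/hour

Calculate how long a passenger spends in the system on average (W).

First, compute utilization: ρ = λ/μ = 11.3/19.2 = 0.5885
For M/M/1: W = 1/(μ-λ)
W = 1/(19.2-11.3) = 1/7.90
W = 0.1266 hours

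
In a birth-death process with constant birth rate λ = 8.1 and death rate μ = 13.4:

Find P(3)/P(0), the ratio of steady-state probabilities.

For constant rates: P(n)/P(0) = (λ/μ)^n
P(3)/P(0) = (8.1/13.4)^3 = 0.6045^3 = 0.2209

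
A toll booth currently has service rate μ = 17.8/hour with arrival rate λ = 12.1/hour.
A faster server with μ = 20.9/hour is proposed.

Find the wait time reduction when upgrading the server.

System 1: ρ₁ = 12.1/17.8 = 0.6798, W₁ = 1/(17.8-12.1) = 0.1754
System 2: ρ₂ = 12.1/20.9 = 0.5789, W₂ = 1/(20.9-12.1) = 0.1136
Improvement: (W₁-W₂)/W₁ = (0.1754-0.1136)/0.1754 = 35.23%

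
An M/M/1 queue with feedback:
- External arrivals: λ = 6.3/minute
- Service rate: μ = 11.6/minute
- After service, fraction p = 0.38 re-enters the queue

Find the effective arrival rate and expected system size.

Effective arrival rate: λ_eff = λ/(1-p) = 6.3/(1-0.38) = 6.3/0.62 = 10.16129
ρ = λ_eff/μ = 10.16129/11.6 = 0.875973
L = ρ/(1-ρ) = 0.875973/(1-0.875973) = 7.0628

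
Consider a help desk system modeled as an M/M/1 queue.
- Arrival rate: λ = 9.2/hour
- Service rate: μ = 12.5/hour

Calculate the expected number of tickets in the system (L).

ρ = λ/μ = 9.2/12.5 = 0.7360
For M/M/1: L = λ/(μ-λ)
L = 9.2/(12.5-9.2) = 9.2/3.30
L = 2.7879 tickets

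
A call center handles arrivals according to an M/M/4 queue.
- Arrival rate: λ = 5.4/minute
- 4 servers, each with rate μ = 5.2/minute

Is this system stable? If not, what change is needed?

Stability requires ρ = λ/(cμ) < 1
ρ = 5.4/(4 × 5.2) = 5.4/20.80 = 0.2596
Since 0.2596 < 1, the system is STABLE.
The servers are busy 25.96% of the time.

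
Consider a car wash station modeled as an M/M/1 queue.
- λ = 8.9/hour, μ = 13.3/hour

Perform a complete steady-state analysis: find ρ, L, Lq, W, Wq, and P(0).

Step 1: ρ = λ/μ = 8.9/13.3 = 0.6692
Step 2: L = λ/(μ-λ) = 8.9/4.40 = 2.0227
Step 3: Lq = λ²/(μ(μ-λ)) = 79.21/(13.3×4.40) = 1.3536
Step 4: W = 1/(μ-λ) = 1/4.40 = 0.22727
Step 5: Wq = λ/(μ(μ-λ)) = 8.9/(13.3×4.40) = 0.1521
Step 6: P(0) = 1-ρ = 0.3308
Verify: L = λW = 8.9×0.22727 = 2.0227 ✔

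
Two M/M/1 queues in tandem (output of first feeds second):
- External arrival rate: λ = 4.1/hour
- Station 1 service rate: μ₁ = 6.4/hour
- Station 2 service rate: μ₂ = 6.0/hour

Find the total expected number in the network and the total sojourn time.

By Jackson's theorem, each station behaves as independent M/M/1.
Station 1: ρ₁ = 4.1/6.4 = 0.6406, L₁ = ρ₁/(1-ρ₁) = λ/(μ₁-λ) = 4.1/2.30 = 1.7826
Station 2: ρ₂ = 4.1/6.0 = 0.6833, L₂ = ρ₂/(1-ρ₂) = λ/(μ₂-λ) = 4.1/1.90 = 2.1579
Total: L = L₁ + L₂ = 1.7826 + 2.1579 = 3.9405
W = L/λ = 3.9405/4.1 = 0.9611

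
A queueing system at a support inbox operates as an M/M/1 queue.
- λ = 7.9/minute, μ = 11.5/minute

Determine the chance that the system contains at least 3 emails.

ρ = λ/μ = 7.9/11.5 = 0.6870
P(N ≥ n) = ρⁿ
P(N ≥ 3) = 0.6870^3
P(N ≥ 3) = 0.3242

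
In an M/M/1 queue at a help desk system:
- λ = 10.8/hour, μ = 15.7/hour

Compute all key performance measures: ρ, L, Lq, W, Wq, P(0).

Step 1: ρ = λ/μ = 10.8/15.7 = 0.6879
Step 2: L = λ/(μ-λ) = 10.8/4.90 = 2.2041
Step 3: Lq = λ²/(μ(μ-λ)) = 116.64/(15.7×4.90) = 1.5162
Step 4: W = 1/(μ-λ) = 1/4.90 = 0.20408
Step 5: Wq = λ/(μ(μ-λ)) = 10.8/(15.7×4.90) = 0.1404
Step 6: P(0) = 1-ρ = 0.3121
Verify: L = λW = 10.8×0.20408 = 2.2041 ✔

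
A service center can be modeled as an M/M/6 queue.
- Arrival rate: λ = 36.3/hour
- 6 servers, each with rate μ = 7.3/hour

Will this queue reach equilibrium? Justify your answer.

Stability requires ρ = λ/(cμ) < 1
ρ = 36.3/(6 × 7.3) = 36.3/43.80 = 0.8288
Since 0.8288 < 1, the system is STABLE.
The servers are busy 82.88% of the time.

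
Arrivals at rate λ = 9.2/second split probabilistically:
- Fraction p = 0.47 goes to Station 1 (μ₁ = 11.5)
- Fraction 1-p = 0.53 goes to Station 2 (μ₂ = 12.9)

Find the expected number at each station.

Effective rates: λ₁ = 9.2×0.47 = 4.324, λ₂ = 9.2×0.53 = 4.876
Station 1: ρ₁ = 4.324/11.5 = 0.3760, L₁ = ρ₁/(1-ρ₁) = 0.3760/(1-0.3760) = 0.6026
Station 2: ρ₂ = 4.876/12.9 = 0.3780, L₂ = ρ₂/(1-ρ₂) = 0.3780/(1-0.3780) = 0.6077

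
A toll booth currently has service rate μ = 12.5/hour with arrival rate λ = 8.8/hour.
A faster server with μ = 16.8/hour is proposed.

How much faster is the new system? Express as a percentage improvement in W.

System 1: ρ₁ = 8.8/12.5 = 0.7040, W₁ = 1/(12.5-8.8) = 0.27027
System 2: ρ₂ = 8.8/16.8 = 0.5238, W₂ = 1/(16.8-8.8) = 0.12500
Improvement: (W₁-W₂)/W₁ = (0.27027-0.12500)/0.27027 = 53.75%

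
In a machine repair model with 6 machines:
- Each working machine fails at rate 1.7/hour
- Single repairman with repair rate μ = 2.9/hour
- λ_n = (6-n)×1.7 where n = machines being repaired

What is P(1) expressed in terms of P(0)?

P(1)/P(0) = ∏_{i=0}^{1-1} λ_i/μ_{i+1}
= (6-0)×1.7/2.9
= 3.5172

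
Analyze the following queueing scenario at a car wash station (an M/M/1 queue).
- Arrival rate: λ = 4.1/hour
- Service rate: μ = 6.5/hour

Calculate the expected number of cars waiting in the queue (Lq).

ρ = λ/μ = 4.1/6.5 = 0.6308
For M/M/1: Lq = λ²/(μ(μ-λ))
Lq = 16.81/(6.5 × 2.40)
Lq = 1.0776 cars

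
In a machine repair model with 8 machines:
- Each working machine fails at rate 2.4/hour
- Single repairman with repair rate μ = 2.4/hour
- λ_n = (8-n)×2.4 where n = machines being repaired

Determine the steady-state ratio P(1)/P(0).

P(1)/P(0) = ∏_{i=0}^{1-1} λ_i/μ_{i+1}
= (8-0)×2.4/2.4
= 8.0000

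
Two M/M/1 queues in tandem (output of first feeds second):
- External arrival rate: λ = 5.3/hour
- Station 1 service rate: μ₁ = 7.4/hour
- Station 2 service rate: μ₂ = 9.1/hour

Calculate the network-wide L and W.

By Jackson's theorem, each station behaves as independent M/M/1.
Station 1: ρ₁ = 5.3/7.4 = 0.7162, L₁ = ρ₁/(1-ρ₁) = λ/(μ₁-λ) = 5.3/2.10 = 2.5238
Station 2: ρ₂ = 5.3/9.1 = 0.5824, L₂ = ρ₂/(1-ρ₂) = λ/(μ₂-λ) = 5.3/3.80 = 1.3947
Total: L = L₁ + L₂ = 2.5238 + 1.3947 = 3.9185
W = L/λ = 3.9185/5.3 = 0.7393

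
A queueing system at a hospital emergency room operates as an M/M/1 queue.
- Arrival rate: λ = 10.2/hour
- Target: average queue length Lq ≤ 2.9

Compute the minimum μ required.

For M/M/1: Lq = λ²/(μ(μ-λ))
Need Lq ≤ 2.9, i.e. μ(μ-λ) ≥ λ²/2.9
μ² - 10.2μ - 104.04/2.9 ≥ 0  →  μ² - 10.2μ - 35.87586 ≥ 0
Quadratic formula (positive root): μ = [λ + √(λ² + 4×35.87586)]/2
Discriminant: 104.04 + 4×35.87586 = 247.5434, √247.5434 = 15.73351
μ ≥ (10.2 + 15.73351)/2 = 12.9668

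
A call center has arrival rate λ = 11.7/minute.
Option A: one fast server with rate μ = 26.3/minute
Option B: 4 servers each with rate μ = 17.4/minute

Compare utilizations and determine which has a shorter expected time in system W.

Option A: single server μ = 26.3 (M/M/1)
  ρ_A = 11.7/26.3 = 0.4449
  W_A = 1/(μ-λ) = 1/(26.3-11.7) = 1/14.60 = 0.06849

Option B: 4 servers μ = 17.4 (M/M/4)
  ρ_B = λ/(cμ) = 11.7/(4×17.4) = 0.1681
  Offered load a = λ/μ = cρ = 11.7/17.4 = 0.6724
  P₀ = [ Σₙ₌₀^3 aⁿ/n! + a^4/(4!(1-ρ)) ]⁻¹
  Σ = a^0/0! + a^1/1! + a^2/2! + a^3/3! = 1.0000 + 0.6724 + 0.2261 + 0.05067 = 1.9492
  a^4/(4!(1-ρ)) = 0.2044/(24 × 0.8319) = 0.01024
  P₀ = 1/(1.9492 + 0.010239) = 0.5104
  Lq = P₀·a^4·ρ / (4!(1-ρ)²) = 0.5104 × 0.2044 × 0.1681 / (24 × 0.6921) = 0.001056
  Wq_B = Lq/λ = 0.00105597/11.7 = 0.00009025
  W_B = Wq_B + 1/μ = 0.00009025 + 0.05747 = 0.05756

Since W_B = 0.05756 < W_A = 0.06849, Option B (multiple servers) has the shorter time in system.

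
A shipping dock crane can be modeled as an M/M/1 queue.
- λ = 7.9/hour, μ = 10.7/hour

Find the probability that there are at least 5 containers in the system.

ρ = λ/μ = 7.9/10.7 = 0.7383
P(N ≥ n) = ρⁿ
P(N ≥ 5) = 0.7383^5
P(N ≥ 5) = 0.2194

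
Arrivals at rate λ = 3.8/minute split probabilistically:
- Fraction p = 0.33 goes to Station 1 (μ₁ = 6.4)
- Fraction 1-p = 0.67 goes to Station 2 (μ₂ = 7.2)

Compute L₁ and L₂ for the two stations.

Effective rates: λ₁ = 3.8×0.33 = 1.254, λ₂ = 3.8×0.67 = 2.546
Station 1: ρ₁ = 1.254/6.4 = 0.19594, L₁ = ρ₁/(1-ρ₁) = 0.19594/(1-0.19594) = 0.2437
Station 2: ρ₂ = 2.546/7.2 = 0.35361, L₂ = ρ₂/(1-ρ₂) = 0.35361/(1-0.35361) = 0.5471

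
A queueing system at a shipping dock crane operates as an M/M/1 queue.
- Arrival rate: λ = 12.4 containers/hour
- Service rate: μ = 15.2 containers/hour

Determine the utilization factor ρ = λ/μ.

Server utilization: ρ = λ/μ
ρ = 12.4/15.2 = 0.8158
The server is busy 81.58% of the time.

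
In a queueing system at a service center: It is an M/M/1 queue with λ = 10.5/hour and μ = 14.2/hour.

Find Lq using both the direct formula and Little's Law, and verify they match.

Method 1 (direct): Lq = λ²/(μ(μ-λ)) = 110.25/(14.2 × 3.70) = 2.0984

Method 2 (Little's Law):
W = 1/(μ-λ) = 1/3.70 = 0.27027
Wq = W - 1/μ = 0.27027 - 0.070423 = 0.19985
Lq = λWq = 10.5 × 0.19985 = 2.0984 ✔ (matches Method 1)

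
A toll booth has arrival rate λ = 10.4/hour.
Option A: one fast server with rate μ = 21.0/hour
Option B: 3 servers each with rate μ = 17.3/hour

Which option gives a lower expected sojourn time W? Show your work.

Option A: single server μ = 21.0 (M/M/1)
  ρ_A = 10.4/21.0 = 0.4952
  W_A = 1/(μ-λ) = 1/(21.0-10.4) = 1/10.60 = 0.09434

Option B: 3 servers μ = 17.3 (M/M/3)
  ρ_B = λ/(cμ) = 10.4/(3×17.3) = 0.2004
  Offered load a = λ/μ = cρ = 10.4/17.3 = 0.6012
  P₀ = [ Σₙ₌₀^2 aⁿ/n! + a^3/(3!(1-ρ)) ]⁻¹
  Σ = a^0/0! + a^1/1! + a^2/2! = 1.0000 + 0.6012 + 0.1807 = 1.7819
  a^3/(3!(1-ρ)) = 0.21725/(6 × 0.79961) = 0.04528
  P₀ = 1/(1.7819 + 0.04528) = 0.5473
  Lq = P₀·a^3·ρ / (3!(1-ρ)²) = 0.54731 × 0.21725 × 0.20039 / (6 × 0.63938) = 0.006211
  Wq_B = Lq/λ = 0.006211/10.4 = 0.0005972
  W_B = Wq_B + 1/μ = 0.0005972 + 0.05780 = 0.05840

Since W_B = 0.05840 < W_A = 0.09434, Option B (multiple servers) has the shorter time in system.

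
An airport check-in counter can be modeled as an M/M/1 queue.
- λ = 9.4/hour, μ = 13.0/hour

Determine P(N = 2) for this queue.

ρ = λ/μ = 9.4/13.0 = 0.7231
P(n) = (1-ρ)ρⁿ
P(2) = (1-0.7231) × 0.7231^2
P(2) = 0.2769 × 0.5229
P(2) = 0.1448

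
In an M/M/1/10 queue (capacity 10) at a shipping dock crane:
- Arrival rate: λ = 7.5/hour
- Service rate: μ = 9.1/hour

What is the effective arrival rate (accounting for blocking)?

ρ = λ/μ = 7.5/9.1 = 0.82418
P₀ = (1-ρ)/(1-ρ^(K+1)) = (1-0.82418)/(1-0.82418^11) = 0.1758/0.8808 = 0.1996
P_K = P₀×ρ^K = 0.19961 × 0.82418^10 = 0.19961 × 0.14462 = 0.02887
λ_eff = λ(1-P_K) = 7.5 × (1 - 0.02887) = 7.5 × 0.97113 = 7.2835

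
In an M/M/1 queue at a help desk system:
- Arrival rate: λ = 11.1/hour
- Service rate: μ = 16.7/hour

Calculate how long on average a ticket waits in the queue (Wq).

First, compute utilization: ρ = λ/μ = 11.1/16.7 = 0.6647
For M/M/1: Wq = λ/(μ(μ-λ))
Wq = 11.1/(16.7 × (16.7-11.1))
Wq = 11.1/(16.7 × 5.60)
Wq = 0.1187 hours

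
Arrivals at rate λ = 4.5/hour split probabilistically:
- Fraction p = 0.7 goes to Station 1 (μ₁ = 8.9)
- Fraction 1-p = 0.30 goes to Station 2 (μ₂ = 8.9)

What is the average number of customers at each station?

Effective rates: λ₁ = 4.5×0.7 = 3.15, λ₂ = 4.5×0.30 = 1.35
Station 1: ρ₁ = 3.15/8.9 = 0.35393, L₁ = ρ₁/(1-ρ₁) = 0.35393/(1-0.35393) = 0.5478
Station 2: ρ₂ = 1.35/8.9 = 0.1517, L₂ = ρ₂/(1-ρ₂) = 0.1517/(1-0.1517) = 0.1788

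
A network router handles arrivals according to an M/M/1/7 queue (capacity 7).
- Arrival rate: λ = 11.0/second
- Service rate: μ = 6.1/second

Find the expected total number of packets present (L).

ρ = λ/μ = 11.0/6.1 = 1.80328
P₀ = (1-ρ)/(1-ρ^(K+1)) = (1-1.80328)/(1-1.80328^8) = -0.8033/-110.8164 = 0.007249
P_K = P₀×ρ^K = 0.007249 × 1.80328^7 = 0.007249 × 62.0072 = 0.4495
L = ρ[1 - (K+1)ρ^K + Kρ^(K+1)] / [(1-ρ)(1-ρ^(K+1))]
L = 1.80328 × (1 - 8×62.0072 + 7×111.8164) / ((1 - 1.80328) × (1 - 111.8164)) = 5.8273 packets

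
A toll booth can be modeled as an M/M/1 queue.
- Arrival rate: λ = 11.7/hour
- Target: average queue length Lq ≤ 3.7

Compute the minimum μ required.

For M/M/1: Lq = λ²/(μ(μ-λ))
Need Lq ≤ 3.7, i.e. μ(μ-λ) ≥ λ²/3.7
μ² - 11.7μ - 136.89/3.7 ≥ 0  →  μ² - 11.7μ - 36.9973 ≥ 0
Quadratic formula (positive root): μ = [λ + √(λ² + 4×36.9973)]/2
Discriminant: 136.89 + 4×36.9973 = 284.8792, √284.8792 = 16.8784
μ ≥ (11.7 + 16.8784)/2 = 14.2892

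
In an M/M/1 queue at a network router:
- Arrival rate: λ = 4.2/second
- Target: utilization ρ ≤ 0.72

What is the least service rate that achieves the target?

ρ = λ/μ, so μ = λ/ρ
μ ≥ 4.2/0.72 = 5.8333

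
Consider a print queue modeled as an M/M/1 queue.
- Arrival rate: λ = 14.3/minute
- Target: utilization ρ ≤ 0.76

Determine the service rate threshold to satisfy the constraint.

ρ = λ/μ, so μ = λ/ρ
μ ≥ 14.3/0.76 = 18.8158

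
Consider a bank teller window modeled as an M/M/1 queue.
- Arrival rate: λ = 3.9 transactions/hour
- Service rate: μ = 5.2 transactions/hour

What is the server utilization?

Server utilization: ρ = λ/μ
ρ = 3.9/5.2 = 0.7500
The server is busy 75.00% of the time.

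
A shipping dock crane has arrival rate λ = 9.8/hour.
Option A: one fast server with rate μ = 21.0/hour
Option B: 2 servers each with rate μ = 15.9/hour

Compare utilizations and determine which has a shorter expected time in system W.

Option A: single server μ = 21.0 (M/M/1)
  ρ_A = 9.8/21.0 = 0.4667
  W_A = 1/(μ-λ) = 1/(21.0-9.8) = 1/11.20 = 0.08929

Option B: 2 servers μ = 15.9 (M/M/2)
  ρ_B = λ/(cμ) = 9.8/(2×15.9) = 0.3082
  Offered load a = λ/μ = cρ = 9.8/15.9 = 0.6164
  P₀ = [ Σₙ₌₀^1 aⁿ/n! + a^2/(2!(1-ρ)) ]⁻¹
  Σ = a^0/0! + a^1/1! = 1.0000 + 0.6164 = 1.6164
  a^2/(2!(1-ρ)) = 0.3799/(2 × 0.6918) = 0.2746
  P₀ = 1/(1.6164 + 0.2746) = 0.5288
  Lq = P₀·a^2·ρ / (2!(1-ρ)²) = 0.5288 × 0.3799 × 0.3082 / (2 × 0.4786) = 0.06468
  Wq_B = Lq/λ = 0.06468/9.8 = 0.006600
  W_B = Wq_B + 1/μ = 0.006600 + 0.06289 = 0.06949

Since W_B = 0.06949 < W_A = 0.08929, Option B (multiple servers) has the shorter time in system.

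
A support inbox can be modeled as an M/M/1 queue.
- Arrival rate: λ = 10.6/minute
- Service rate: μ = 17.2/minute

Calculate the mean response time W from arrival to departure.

First, compute utilization: ρ = λ/μ = 10.6/17.2 = 0.6163
For M/M/1: W = 1/(μ-λ)
W = 1/(17.2-10.6) = 1/6.60
W = 0.1515 minutes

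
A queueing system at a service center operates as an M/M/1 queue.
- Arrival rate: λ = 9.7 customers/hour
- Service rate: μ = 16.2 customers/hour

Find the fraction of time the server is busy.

Server utilization: ρ = λ/μ
ρ = 9.7/16.2 = 0.5988
The server is busy 59.88% of the time.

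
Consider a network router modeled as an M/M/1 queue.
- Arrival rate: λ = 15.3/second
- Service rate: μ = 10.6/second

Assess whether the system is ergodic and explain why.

Stability requires ρ = λ/(cμ) < 1
ρ = 15.3/(1 × 10.6) = 15.3/10.60 = 1.4434
Since 1.4434 ≥ 1, the system is UNSTABLE.
Queue grows without bound. Need μ > λ = 15.3.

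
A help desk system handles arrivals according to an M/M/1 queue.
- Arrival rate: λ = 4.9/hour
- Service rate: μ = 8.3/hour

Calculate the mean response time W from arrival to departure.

First, compute utilization: ρ = λ/μ = 4.9/8.3 = 0.5904
For M/M/1: W = 1/(μ-λ)
W = 1/(8.3-4.9) = 1/3.40
W = 0.2941 hours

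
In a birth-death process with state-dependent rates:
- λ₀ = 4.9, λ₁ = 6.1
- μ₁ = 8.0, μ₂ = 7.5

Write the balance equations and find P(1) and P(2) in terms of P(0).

Balance equations:
State 0: λ₀P₀ = μ₁P₁ → P₁ = (λ₀/μ₁)P₀ = (4.9/8.0)P₀ = 0.6125P₀
State 1: P₂ = (λ₀λ₁)/(μ₁μ₂)P₀ = (4.9×6.1)/(8.0×7.5)P₀ = 0.4982P₀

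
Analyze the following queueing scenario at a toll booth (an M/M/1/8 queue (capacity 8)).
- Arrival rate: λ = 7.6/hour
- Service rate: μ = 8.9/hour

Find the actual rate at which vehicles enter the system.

ρ = λ/μ = 7.6/8.9 = 0.85393
P₀ = (1-ρ)/(1-ρ^(K+1)) = (1-0.85393)/(1-0.85393^9) = 0.1461/0.7586 = 0.1926
P_K = P₀×ρ^K = 0.19256 × 0.85393^8 = 0.19256 × 0.28273 = 0.05444
λ_eff = λ(1-P_K) = 7.6 × (1 - 0.054444) = 7.6 × 0.945556 = 7.1862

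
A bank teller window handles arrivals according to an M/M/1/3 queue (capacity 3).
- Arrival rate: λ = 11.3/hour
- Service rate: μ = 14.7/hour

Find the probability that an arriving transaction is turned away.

ρ = λ/μ = 11.3/14.7 = 0.7687
P₀ = (1-ρ)/(1-ρ^(K+1)) = (1-0.7687)/(1-0.7687^4) = 0.2313/0.6508 = 0.3554
P_K = P₀×ρ^K = 0.3554 × 0.7687^3 = 0.3554 × 0.4542 = 0.1614
Blocking probability = 16.14%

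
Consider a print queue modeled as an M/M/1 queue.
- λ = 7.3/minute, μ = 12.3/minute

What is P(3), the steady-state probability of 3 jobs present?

ρ = λ/μ = 7.3/12.3 = 0.5935
P(n) = (1-ρ)ρⁿ
P(3) = (1-0.5935) × 0.5935^3
P(3) = 0.40650 × 0.20906
P(3) = 0.08498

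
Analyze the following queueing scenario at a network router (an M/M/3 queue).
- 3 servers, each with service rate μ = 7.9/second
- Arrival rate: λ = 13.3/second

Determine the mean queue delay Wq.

Traffic intensity: ρ = λ/(cμ) = 13.3/(3×7.9) = 0.5612
Since ρ = 0.5612 < 1, system is stable.
Offered load a = λ/μ = cρ = 13.3/7.9 = 1.6835
P₀ = [ Σₙ₌₀^2 aⁿ/n! + a^3/(3!(1-ρ)) ]⁻¹
Σ = a^0/0! + a^1/1! + a^2/2! = 1.0000 + 1.6835 + 1.4172 = 4.1007
a^3/(3!(1-ρ)) = 4.7717/(6 × 0.43882) = 1.8123
P₀ = 1/(4.1007 + 1.8123) = 0.1691
Lq = P₀·a^3·ρ / (3!(1-ρ)²) = 0.16912 × 4.7717 × 0.56118 / (6 × 0.19256) = 0.3920
Wq = Lq/λ = 0.3920/13.3 = 0.02947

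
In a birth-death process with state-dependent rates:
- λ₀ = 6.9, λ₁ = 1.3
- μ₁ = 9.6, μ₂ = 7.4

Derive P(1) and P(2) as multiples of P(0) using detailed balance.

Balance equations:
State 0: λ₀P₀ = μ₁P₁ → P₁ = (λ₀/μ₁)P₀ = (6.9/9.6)P₀ = 0.7188P₀
State 1: P₂ = (λ₀λ₁)/(μ₁μ₂)P₀ = (6.9×1.3)/(9.6×7.4)P₀ = 0.1263P₀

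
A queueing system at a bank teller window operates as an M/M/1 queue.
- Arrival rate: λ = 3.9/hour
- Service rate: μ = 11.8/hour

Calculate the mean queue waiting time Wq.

First, compute utilization: ρ = λ/μ = 3.9/11.8 = 0.3305
For M/M/1: Wq = λ/(μ(μ-λ))
Wq = 3.9/(11.8 × (11.8-3.9))
Wq = 3.9/(11.8 × 7.90)
Wq = 0.04184 hours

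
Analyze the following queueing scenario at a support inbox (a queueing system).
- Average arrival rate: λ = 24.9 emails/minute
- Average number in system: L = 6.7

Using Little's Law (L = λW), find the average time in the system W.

Little's Law: L = λW, so W = L/λ
W = 6.7/24.9 = 0.2691 minutes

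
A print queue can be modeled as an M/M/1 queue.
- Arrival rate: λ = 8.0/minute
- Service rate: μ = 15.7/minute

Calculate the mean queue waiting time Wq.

First, compute utilization: ρ = λ/μ = 8.0/15.7 = 0.5096
For M/M/1: Wq = λ/(μ(μ-λ))
Wq = 8.0/(15.7 × (15.7-8.0))
Wq = 8.0/(15.7 × 7.70)
Wq = 0.06618 minutes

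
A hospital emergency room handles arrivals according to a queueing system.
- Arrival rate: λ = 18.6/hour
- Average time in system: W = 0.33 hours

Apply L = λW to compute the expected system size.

Little's Law: L = λW
L = 18.6 × 0.33 = 6.1380 patients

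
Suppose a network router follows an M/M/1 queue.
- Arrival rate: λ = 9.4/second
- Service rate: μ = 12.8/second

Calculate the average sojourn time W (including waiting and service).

First, compute utilization: ρ = λ/μ = 9.4/12.8 = 0.7344
For M/M/1: W = 1/(μ-λ)
W = 1/(12.8-9.4) = 1/3.40
W = 0.2941 seconds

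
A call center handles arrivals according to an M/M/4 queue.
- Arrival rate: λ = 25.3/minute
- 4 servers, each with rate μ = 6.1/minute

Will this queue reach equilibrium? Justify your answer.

Stability requires ρ = λ/(cμ) < 1
ρ = 25.3/(4 × 6.1) = 25.3/24.40 = 1.0369
Since 1.0369 ≥ 1, the system is UNSTABLE.
Need c > λ/μ = 25.3/6.1 = 4.15.
Minimum servers needed: c = 5.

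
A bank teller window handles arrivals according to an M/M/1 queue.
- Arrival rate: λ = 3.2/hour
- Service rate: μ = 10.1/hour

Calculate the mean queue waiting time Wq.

First, compute utilization: ρ = λ/μ = 3.2/10.1 = 0.3168
For M/M/1: Wq = λ/(μ(μ-λ))
Wq = 3.2/(10.1 × (10.1-3.2))
Wq = 3.2/(10.1 × 6.90)
Wq = 0.04592 hours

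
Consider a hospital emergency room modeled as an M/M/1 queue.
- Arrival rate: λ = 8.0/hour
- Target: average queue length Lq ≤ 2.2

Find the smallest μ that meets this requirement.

For M/M/1: Lq = λ²/(μ(μ-λ))
Need Lq ≤ 2.2, i.e. μ(μ-λ) ≥ λ²/2.2
μ² - 8.0μ - 64.00/2.2 ≥ 0  →  μ² - 8.0μ - 29.0909 ≥ 0
Quadratic formula (positive root): μ = [λ + √(λ² + 4×29.0909)]/2
Discriminant: 64.00 + 4×29.0909 = 180.3636, √180.3636 = 13.4300
μ ≥ (8.0 + 13.4300)/2 = 10.7150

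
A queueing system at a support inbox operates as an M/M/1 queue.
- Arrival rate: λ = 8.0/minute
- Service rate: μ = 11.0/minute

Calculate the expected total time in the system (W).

First, compute utilization: ρ = λ/μ = 8.0/11.0 = 0.7273
For M/M/1: W = 1/(μ-λ)
W = 1/(11.0-8.0) = 1/3.00
W = 0.3333 minutes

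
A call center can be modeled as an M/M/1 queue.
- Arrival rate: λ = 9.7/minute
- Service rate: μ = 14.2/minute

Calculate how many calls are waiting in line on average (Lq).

ρ = λ/μ = 9.7/14.2 = 0.6831
For M/M/1: Lq = λ²/(μ(μ-λ))
Lq = 94.09/(14.2 × 4.50)
Lq = 1.4725 calls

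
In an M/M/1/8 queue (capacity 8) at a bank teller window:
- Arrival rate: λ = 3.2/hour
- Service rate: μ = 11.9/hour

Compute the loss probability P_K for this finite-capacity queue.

ρ = λ/μ = 3.2/11.9 = 0.2689
P₀ = (1-ρ)/(1-ρ^(K+1)) = (1-0.2689)/(1-0.2689^9) = 0.7311/1.0000 = 0.7311
P_K = P₀×ρ^K = 0.7311 × 0.2689^8 = 0.7311 × 0.00002734 = 0.00001999
Blocking probability = 0.001999%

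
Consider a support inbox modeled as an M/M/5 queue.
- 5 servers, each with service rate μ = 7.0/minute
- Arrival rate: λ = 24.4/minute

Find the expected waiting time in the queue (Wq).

Traffic intensity: ρ = λ/(cμ) = 24.4/(5×7.0) = 0.6971
Since ρ = 0.6971 < 1, system is stable.
Offered load a = λ/μ = cρ = 24.4/7.0 = 3.4857
P₀ = [ Σₙ₌₀^4 aⁿ/n! + a^5/(5!(1-ρ)) ]⁻¹
Σ = a^0/0! + a^1/1! + a^2/2! + a^3/3! + a^4/4! = 1.0000000 + 3.4857143 + 6.0751020 + 7.0586900 + 6.1511441 = 23.7707
a^5/(5!(1-ρ)) = 514.5871/(120 × 0.302857) = 14.1592
P₀ = 1/(23.7707 + 14.1592) = 0.02636
Lq = P₀·a^5·ρ / (5!(1-ρ)²) = 0.026364 × 514.5871 × 0.69714 / (120 × 0.091722) = 0.8593
Wq = Lq/λ = 0.8593/24.4 = 0.03522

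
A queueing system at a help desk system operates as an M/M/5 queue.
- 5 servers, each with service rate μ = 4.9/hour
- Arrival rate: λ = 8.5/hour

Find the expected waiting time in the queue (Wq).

Traffic intensity: ρ = λ/(cμ) = 8.5/(5×4.9) = 0.3469
Since ρ = 0.3469 < 1, system is stable.
Offered load a = λ/μ = cρ = 8.5/4.9 = 1.7347
P₀ = [ Σₙ₌₀^4 aⁿ/n! + a^5/(5!(1-ρ)) ]⁻¹
Σ = a^0/0! + a^1/1! + a^2/2! + a^3/3! + a^4/4! = 1.0000 + 1.7347 + 1.5046 + 0.8700 + 0.3773 = 5.4866
a^5/(5!(1-ρ)) = 15.7078/(120 × 0.6531) = 0.2004
P₀ = 1/(5.4866 + 0.2004) = 0.1758
Lq = P₀·a^5·ρ / (5!(1-ρ)²) = 0.1758 × 15.7078 × 0.3469 / (120 × 0.4265) = 0.01872
Wq = Lq/λ = 0.018724/8.5 = 0.002203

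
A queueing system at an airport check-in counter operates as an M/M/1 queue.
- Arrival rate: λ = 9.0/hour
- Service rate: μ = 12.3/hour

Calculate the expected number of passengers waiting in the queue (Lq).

ρ = λ/μ = 9.0/12.3 = 0.7317
For M/M/1: Lq = λ²/(μ(μ-λ))
Lq = 81.00/(12.3 × 3.30)
Lq = 1.9956 passengers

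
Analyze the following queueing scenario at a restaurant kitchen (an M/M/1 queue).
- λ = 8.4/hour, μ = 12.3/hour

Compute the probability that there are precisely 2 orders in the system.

ρ = λ/μ = 8.4/12.3 = 0.6829
P(n) = (1-ρ)ρⁿ
P(2) = (1-0.6829) × 0.6829^2
P(2) = 0.3171 × 0.4664
P(2) = 0.1479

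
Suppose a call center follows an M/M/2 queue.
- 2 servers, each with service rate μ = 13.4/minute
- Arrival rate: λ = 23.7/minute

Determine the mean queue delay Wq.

Traffic intensity: ρ = λ/(cμ) = 23.7/(2×13.4) = 0.8843
Since ρ = 0.8843 < 1, system is stable.
Offered load a = λ/μ = cρ = 23.7/13.4 = 1.7687
P₀ = [ Σₙ₌₀^1 aⁿ/n! + a^2/(2!(1-ρ)) ]⁻¹
Σ = a^0/0! + a^1/1! = 1.0000 + 1.7687 = 2.7687
a^2/(2!(1-ρ)) = 3.1281/(2 × 0.11567) = 13.5217
P₀ = 1/(2.7687 + 13.5217) = 0.06139
Lq = P₀·a^2·ρ / (2!(1-ρ)²) = 0.0613861 × 3.12815 × 0.884328 / (2 × 0.0133799) = 6.3458
Wq = Lq/λ = 6.3458/23.7 = 0.2678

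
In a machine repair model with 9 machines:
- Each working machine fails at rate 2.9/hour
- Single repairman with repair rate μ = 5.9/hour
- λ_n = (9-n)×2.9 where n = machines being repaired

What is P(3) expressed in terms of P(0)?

P(3)/P(0) = ∏_{i=0}^{3-1} λ_i/μ_{i+1}
= (9-0)×2.9/5.9 × (9-1)×2.9/5.9 × (9-2)×2.9/5.9
= 59.8506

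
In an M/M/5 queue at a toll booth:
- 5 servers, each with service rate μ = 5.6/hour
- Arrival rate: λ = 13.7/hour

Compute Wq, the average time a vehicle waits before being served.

Traffic intensity: ρ = λ/(cμ) = 13.7/(5×5.6) = 0.4893
Since ρ = 0.4893 < 1, system is stable.
Offered load a = λ/μ = cρ = 13.7/5.6 = 2.4464
P₀ = [ Σₙ₌₀^4 aⁿ/n! + a^5/(5!(1-ρ)) ]⁻¹
Σ = a^0/0! + a^1/1! + a^2/2! + a^3/3! + a^4/4! = 1.00000 + 2.44643 + 2.99251 + 2.44032 + 1.49252 = 10.3718
a^5/(5!(1-ρ)) = 87.6320/(120 × 0.5107) = 1.4299
P₀ = 1/(10.3718 + 1.4299) = 0.08473
Lq = P₀·a^5·ρ / (5!(1-ρ)²) = 0.08473 × 87.6320 × 0.4893 / (120 × 0.2608) = 0.1161
Wq = Lq/λ = 0.11608/13.7 = 0.008473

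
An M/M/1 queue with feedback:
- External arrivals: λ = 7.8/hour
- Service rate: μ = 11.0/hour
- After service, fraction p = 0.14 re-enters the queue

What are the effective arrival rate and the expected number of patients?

Effective arrival rate: λ_eff = λ/(1-p) = 7.8/(1-0.14) = 7.8/0.86 = 9.069767
ρ = λ_eff/μ = 9.069767/11.0 = 0.824524
L = ρ/(1-ρ) = 0.824524/(1-0.824524) = 4.6988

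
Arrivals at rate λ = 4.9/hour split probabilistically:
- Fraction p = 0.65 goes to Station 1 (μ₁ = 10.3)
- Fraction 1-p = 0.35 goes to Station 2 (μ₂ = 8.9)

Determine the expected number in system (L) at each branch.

Effective rates: λ₁ = 4.9×0.65 = 3.185, λ₂ = 4.9×0.35 = 1.715
Station 1: ρ₁ = 3.185/10.3 = 0.3092, L₁ = ρ₁/(1-ρ₁) = 0.3092/(1-0.3092) = 0.4476
Station 2: ρ₂ = 1.715/8.9 = 0.1927, L₂ = ρ₂/(1-ρ₂) = 0.1927/(1-0.1927) = 0.2387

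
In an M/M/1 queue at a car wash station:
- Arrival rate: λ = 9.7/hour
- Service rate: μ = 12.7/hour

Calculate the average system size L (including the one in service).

ρ = λ/μ = 9.7/12.7 = 0.7638
For M/M/1: L = λ/(μ-λ)
L = 9.7/(12.7-9.7) = 9.7/3.00
L = 3.2333 cars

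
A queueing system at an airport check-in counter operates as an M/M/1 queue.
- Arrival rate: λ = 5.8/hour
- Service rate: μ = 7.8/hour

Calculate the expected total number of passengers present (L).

ρ = λ/μ = 5.8/7.8 = 0.7436
For M/M/1: L = λ/(μ-λ)
L = 5.8/(7.8-5.8) = 5.8/2.00
L = 2.9000 passengers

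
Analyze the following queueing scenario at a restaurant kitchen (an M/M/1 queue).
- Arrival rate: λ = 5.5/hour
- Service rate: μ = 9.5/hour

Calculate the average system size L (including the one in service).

ρ = λ/μ = 5.5/9.5 = 0.5789
For M/M/1: L = λ/(μ-λ)
L = 5.5/(9.5-5.5) = 5.5/4.00
L = 1.3750 orders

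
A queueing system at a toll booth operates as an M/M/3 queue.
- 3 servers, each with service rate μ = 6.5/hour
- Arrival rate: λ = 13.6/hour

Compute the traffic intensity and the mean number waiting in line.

Traffic intensity: ρ = λ/(cμ) = 13.6/(3×6.5) = 0.6974
Since ρ = 0.6974 < 1, system is stable.
Offered load a = λ/μ = cρ = 13.6/6.5 = 2.0923
P₀ = [ Σₙ₌₀^2 aⁿ/n! + a^3/(3!(1-ρ)) ]⁻¹
Σ = a^0/0! + a^1/1! + a^2/2! = 1.0000 + 2.0923 + 2.1889 = 5.2812
a^3/(3!(1-ρ)) = 9.15960/(6 × 0.302564) = 5.0455
P₀ = 1/(5.2812 + 5.0455) = 0.09684
Lq = P₀·a^3·ρ / (3!(1-ρ)²) = 0.09684 × 9.1596 × 0.6974 / (6 × 0.09155) = 1.1262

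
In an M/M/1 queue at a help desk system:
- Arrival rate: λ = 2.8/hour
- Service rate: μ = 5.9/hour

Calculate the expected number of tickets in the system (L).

ρ = λ/μ = 2.8/5.9 = 0.4746
For M/M/1: L = λ/(μ-λ)
L = 2.8/(5.9-2.8) = 2.8/3.10
L = 0.9032 tickets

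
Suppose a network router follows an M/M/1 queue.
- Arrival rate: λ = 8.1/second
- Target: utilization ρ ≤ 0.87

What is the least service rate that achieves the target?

ρ = λ/μ, so μ = λ/ρ
μ ≥ 8.1/0.87 = 9.3103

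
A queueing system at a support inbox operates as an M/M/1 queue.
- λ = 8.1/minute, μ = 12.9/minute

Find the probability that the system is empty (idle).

ρ = λ/μ = 8.1/12.9 = 0.6279
P(0) = 1 - ρ = 1 - 0.6279 = 0.3721
The server is idle 37.21% of the time.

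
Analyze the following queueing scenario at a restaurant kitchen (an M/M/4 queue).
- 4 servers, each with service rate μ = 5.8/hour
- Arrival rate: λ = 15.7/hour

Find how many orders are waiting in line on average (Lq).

Traffic intensity: ρ = λ/(cμ) = 15.7/(4×5.8) = 0.6767
Since ρ = 0.6767 < 1, system is stable.
Offered load a = λ/μ = cρ = 15.7/5.8 = 2.7069
P₀ = [ Σₙ₌₀^3 aⁿ/n! + a^4/(4!(1-ρ)) ]⁻¹
Σ = a^0/0! + a^1/1! + a^2/2! + a^3/3! = 1.0000 + 2.7069 + 3.6636 + 3.3057 = 10.6762
a^4/(4!(1-ρ)) = 53.6892/(24 × 0.32328) = 6.9199
P₀ = 1/(10.6762 + 6.9199) = 0.05683
Lq = P₀·a^4·ρ / (4!(1-ρ)²) = 0.056831 × 53.6892 × 0.67672 / (24 × 0.10451) = 0.8232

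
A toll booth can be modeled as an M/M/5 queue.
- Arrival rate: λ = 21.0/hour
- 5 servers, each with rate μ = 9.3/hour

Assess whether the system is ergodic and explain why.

Stability requires ρ = λ/(cμ) < 1
ρ = 21.0/(5 × 9.3) = 21.0/46.50 = 0.4516
Since 0.4516 < 1, the system is STABLE.
The servers are busy 45.16% of the time.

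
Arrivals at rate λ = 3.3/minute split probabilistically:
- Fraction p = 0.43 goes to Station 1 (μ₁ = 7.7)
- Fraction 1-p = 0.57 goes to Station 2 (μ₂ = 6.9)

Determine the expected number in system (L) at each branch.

Effective rates: λ₁ = 3.3×0.43 = 1.419, λ₂ = 3.3×0.57 = 1.881
Station 1: ρ₁ = 1.419/7.7 = 0.1843, L₁ = ρ₁/(1-ρ₁) = 0.1843/(1-0.1843) = 0.2259
Station 2: ρ₂ = 1.881/6.9 = 0.2726, L₂ = ρ₂/(1-ρ₂) = 0.2726/(1-0.2726) = 0.3748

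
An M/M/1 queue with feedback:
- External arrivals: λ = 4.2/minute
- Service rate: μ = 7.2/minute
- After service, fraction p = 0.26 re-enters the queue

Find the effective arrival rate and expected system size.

Effective arrival rate: λ_eff = λ/(1-p) = 4.2/(1-0.26) = 4.2/0.74 = 5.6757
ρ = λ_eff/μ = 5.6757/7.2 = 0.78829
L = ρ/(1-ρ) = 0.78829/(1-0.78829) = 3.7234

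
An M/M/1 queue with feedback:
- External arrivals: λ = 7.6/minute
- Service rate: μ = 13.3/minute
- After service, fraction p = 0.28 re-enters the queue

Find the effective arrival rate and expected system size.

Effective arrival rate: λ_eff = λ/(1-p) = 7.6/(1-0.28) = 7.6/0.72 = 10.55556
ρ = λ_eff/μ = 10.55556/13.3 = 0.793651
L = ρ/(1-ρ) = 0.793651/(1-0.793651) = 3.8462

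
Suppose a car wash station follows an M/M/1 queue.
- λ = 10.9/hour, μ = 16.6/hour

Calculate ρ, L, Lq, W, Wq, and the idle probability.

Step 1: ρ = λ/μ = 10.9/16.6 = 0.6566
Step 2: L = λ/(μ-λ) = 10.9/5.70 = 1.9123
Step 3: Lq = λ²/(μ(μ-λ)) = 118.81/(16.6×5.70) = 1.2557
Step 4: W = 1/(μ-λ) = 1/5.70 = 0.17544
Step 5: Wq = λ/(μ(μ-λ)) = 10.9/(16.6×5.70) = 0.1152
Step 6: P(0) = 1-ρ = 0.3434
Verify: L = λW = 10.9×0.17544 = 1.9123 ✔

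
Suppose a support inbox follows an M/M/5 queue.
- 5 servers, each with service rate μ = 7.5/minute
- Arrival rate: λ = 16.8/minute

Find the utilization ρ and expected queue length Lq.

Traffic intensity: ρ = λ/(cμ) = 16.8/(5×7.5) = 0.4480
Since ρ = 0.4480 < 1, system is stable.
Offered load a = λ/μ = cρ = 16.8/7.5 = 2.2400
P₀ = [ Σₙ₌₀^4 aⁿ/n! + a^5/(5!(1-ρ)) ]⁻¹
Σ = a^0/0! + a^1/1! + a^2/2! + a^3/3! + a^4/4! = 1.00000 + 2.24000 + 2.50880 + 1.87324 + 1.04901 = 8.6711
a^5/(5!(1-ρ)) = 56.3949/(120 × 0.5520) = 0.8514
P₀ = 1/(8.6711 + 0.8514) = 0.1050
Lq = P₀·a^5·ρ / (5!(1-ρ)²) = 0.105015 × 56.3949 × 0.448000 / (120 × 0.304704) = 0.07256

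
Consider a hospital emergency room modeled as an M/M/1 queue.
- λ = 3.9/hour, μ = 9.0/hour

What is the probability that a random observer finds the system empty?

ρ = λ/μ = 3.9/9.0 = 0.4333
P(0) = 1 - ρ = 1 - 0.4333 = 0.5667
The server is idle 56.67% of the time.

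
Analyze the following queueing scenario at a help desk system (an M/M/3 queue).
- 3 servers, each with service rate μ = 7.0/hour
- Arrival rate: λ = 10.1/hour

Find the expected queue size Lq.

Traffic intensity: ρ = λ/(cμ) = 10.1/(3×7.0) = 0.4810
Since ρ = 0.4810 < 1, system is stable.
Offered load a = λ/μ = cρ = 10.1/7.0 = 1.4429
P₀ = [ Σₙ₌₀^2 aⁿ/n! + a^3/(3!(1-ρ)) ]⁻¹
Σ = a^0/0! + a^1/1! + a^2/2! = 1.0000 + 1.4429 + 1.0409 = 3.4838
a^3/(3!(1-ρ)) = 3.0038/(6 × 0.51905) = 0.9645
P₀ = 1/(3.4838 + 0.9645) = 0.2248
Lq = P₀·a^3·ρ / (3!(1-ρ)²) = 0.2248 × 3.0038 × 0.4810 / (6 × 0.2694) = 0.2009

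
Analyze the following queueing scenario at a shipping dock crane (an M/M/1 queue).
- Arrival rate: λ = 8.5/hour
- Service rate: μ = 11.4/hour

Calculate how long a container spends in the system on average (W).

First, compute utilization: ρ = λ/μ = 8.5/11.4 = 0.7456
For M/M/1: W = 1/(μ-λ)
W = 1/(11.4-8.5) = 1/2.90
W = 0.3448 hours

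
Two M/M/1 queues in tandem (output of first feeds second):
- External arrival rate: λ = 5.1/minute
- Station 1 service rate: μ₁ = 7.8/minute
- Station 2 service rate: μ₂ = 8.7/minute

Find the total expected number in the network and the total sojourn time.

By Jackson's theorem, each station behaves as independent M/M/1.
Station 1: ρ₁ = 5.1/7.8 = 0.6538, L₁ = ρ₁/(1-ρ₁) = λ/(μ₁-λ) = 5.1/2.70 = 1.88889
Station 2: ρ₂ = 5.1/8.7 = 0.5862, L₂ = ρ₂/(1-ρ₂) = λ/(μ₂-λ) = 5.1/3.60 = 1.41667
Total: L = L₁ + L₂ = 1.88889 + 1.41667 = 3.30556
W = L/λ = 3.30556/5.1 = 0.6481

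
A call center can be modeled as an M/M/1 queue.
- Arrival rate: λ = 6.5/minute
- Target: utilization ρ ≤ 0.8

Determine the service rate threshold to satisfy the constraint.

ρ = λ/μ, so μ = λ/ρ
μ ≥ 6.5/0.8 = 8.1250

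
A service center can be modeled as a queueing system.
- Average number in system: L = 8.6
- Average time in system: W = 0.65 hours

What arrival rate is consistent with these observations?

Little's Law: L = λW, so λ = L/W
λ = 8.6/0.65 = 13.2308 customers/hour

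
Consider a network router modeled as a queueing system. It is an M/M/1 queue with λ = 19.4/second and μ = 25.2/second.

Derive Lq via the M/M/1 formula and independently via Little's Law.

Method 1 (direct): Lq = λ²/(μ(μ-λ)) = 376.36/(25.2 × 5.80) = 2.5750

Method 2 (Little's Law):
W = 1/(μ-λ) = 1/5.80 = 0.17241
Wq = W - 1/μ = 0.17241 - 0.039683 = 0.13273
Lq = λWq = 19.4 × 0.13273 = 2.5750 ✔ (matches Method 1)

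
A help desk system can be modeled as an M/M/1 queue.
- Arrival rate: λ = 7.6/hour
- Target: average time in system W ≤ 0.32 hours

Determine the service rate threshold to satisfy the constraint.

For M/M/1: W = 1/(μ-λ)
Need W ≤ 0.32, so 1/(μ-λ) ≤ 0.32
μ - λ ≥ 1/0.32 = 3.1250
μ ≥ 7.6 + 3.1250 = 10.7250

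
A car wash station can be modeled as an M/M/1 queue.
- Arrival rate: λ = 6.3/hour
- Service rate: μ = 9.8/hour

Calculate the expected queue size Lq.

ρ = λ/μ = 6.3/9.8 = 0.6429
For M/M/1: Lq = λ²/(μ(μ-λ))
Lq = 39.69/(9.8 × 3.50)
Lq = 1.1571 cars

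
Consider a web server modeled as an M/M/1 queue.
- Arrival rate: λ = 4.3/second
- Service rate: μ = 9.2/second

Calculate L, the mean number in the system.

ρ = λ/μ = 4.3/9.2 = 0.4674
For M/M/1: L = λ/(μ-λ)
L = 4.3/(9.2-4.3) = 4.3/4.90
L = 0.8776 requests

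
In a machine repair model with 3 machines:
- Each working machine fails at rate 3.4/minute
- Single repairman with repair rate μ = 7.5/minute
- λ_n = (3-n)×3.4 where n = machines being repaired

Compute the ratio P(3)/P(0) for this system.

P(3)/P(0) = ∏_{i=0}^{3-1} λ_i/μ_{i+1}
= (3-0)×3.4/7.5 × (3-1)×3.4/7.5 × (3-2)×3.4/7.5
= 0.5590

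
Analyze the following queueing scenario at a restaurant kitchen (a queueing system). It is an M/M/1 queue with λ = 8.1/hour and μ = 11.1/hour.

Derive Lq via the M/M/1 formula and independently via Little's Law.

Method 1 (direct): Lq = λ²/(μ(μ-λ)) = 65.61/(11.1 × 3.00) = 1.9703

Method 2 (Little's Law):
W = 1/(μ-λ) = 1/3.00 = 0.333333
Wq = W - 1/μ = 0.333333 - 0.0900901 = 0.243243
Lq = λWq = 8.1 × 0.243243 = 1.9703 ✔ (matches Method 1)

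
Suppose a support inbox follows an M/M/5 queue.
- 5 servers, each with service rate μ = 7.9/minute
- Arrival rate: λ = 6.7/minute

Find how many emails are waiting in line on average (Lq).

Traffic intensity: ρ = λ/(cμ) = 6.7/(5×7.9) = 0.1696
Since ρ = 0.1696 < 1, system is stable.
Offered load a = λ/μ = cρ = 6.7/7.9 = 0.8481
P₀ = [ Σₙ₌₀^4 aⁿ/n! + a^5/(5!(1-ρ)) ]⁻¹
Σ = a^0/0! + a^1/1! + a^2/2! + a^3/3! + a^4/4! = 1.0000 + 0.8481 + 0.3596 + 0.1017 + 0.02156 = 2.3310
a^5/(5!(1-ρ)) = 0.43877/(120 × 0.83038) = 0.004403
P₀ = 1/(2.3310 + 0.004403) = 0.4282
Lq = P₀·a^5·ρ / (5!(1-ρ)²) = 0.4282 × 0.4388 × 0.1696 / (120 × 0.6895) = 0.0003851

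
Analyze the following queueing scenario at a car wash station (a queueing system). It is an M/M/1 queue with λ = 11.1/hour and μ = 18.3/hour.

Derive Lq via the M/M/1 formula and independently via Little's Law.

Method 1 (direct): Lq = λ²/(μ(μ-λ)) = 123.21/(18.3 × 7.20) = 0.9351

Method 2 (Little's Law):
W = 1/(μ-λ) = 1/7.20 = 0.138889
Wq = W - 1/μ = 0.138889 - 0.0546448 = 0.08424
Lq = λWq = 11.1 × 0.08424 = 0.9351 ✔ (matches Method 1)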